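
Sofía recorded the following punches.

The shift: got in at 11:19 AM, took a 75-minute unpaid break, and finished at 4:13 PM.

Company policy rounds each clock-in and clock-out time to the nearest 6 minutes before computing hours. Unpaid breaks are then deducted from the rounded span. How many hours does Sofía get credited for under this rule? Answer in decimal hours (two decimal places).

The shift: in 11:19 AM→11:18 AM, out 4:13 PM→4:12 PM; 4 h 54 min − 75 min = 3 h 39 min

3.65 hours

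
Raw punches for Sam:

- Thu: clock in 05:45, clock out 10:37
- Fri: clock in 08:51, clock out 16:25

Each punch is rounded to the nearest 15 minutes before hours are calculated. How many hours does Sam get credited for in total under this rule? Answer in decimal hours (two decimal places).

Thu: in 05:45→05:45, out 10:37→10:30; 4 h 45 min
Fri: in 08:51→08:45, out 16:25→16:30; 7 h 45 min
Total credited: 12 h 30 min.

12.50 hours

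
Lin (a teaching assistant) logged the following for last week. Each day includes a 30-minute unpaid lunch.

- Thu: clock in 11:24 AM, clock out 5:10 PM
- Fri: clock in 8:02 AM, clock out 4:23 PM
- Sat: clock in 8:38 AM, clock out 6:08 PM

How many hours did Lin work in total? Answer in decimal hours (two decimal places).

22.12 hours

Thu: 11:24 AM–5:10 PM = 5 h 46 min; less 30 min break → 5 h 16 min
Fri: 8:02 AM–4:23 PM = 8 h 21 min; less 30 min break → 7 h 51 min
Sat: 8:38 AM–6:08 PM = 9 h 30 min; less 30 min break → 9 h 0 min
Total: 5 h 16 min + 7 h 51 min + 9 h 0 min = 22 h 7 min.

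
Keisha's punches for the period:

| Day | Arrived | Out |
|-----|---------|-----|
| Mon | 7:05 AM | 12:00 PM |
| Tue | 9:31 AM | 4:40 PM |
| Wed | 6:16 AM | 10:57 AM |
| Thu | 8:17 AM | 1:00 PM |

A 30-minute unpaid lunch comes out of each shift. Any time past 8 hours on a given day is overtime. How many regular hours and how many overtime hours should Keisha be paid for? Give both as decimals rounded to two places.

Regular 19.47 hours, overtime 0.00 hours

Mon: 7:05 AM–12:00 PM = 4 h 55 min; less 30 min break → 4 h 25 min
Tue: 9:31 AM–4:40 PM = 7 h 9 min; less 30 min break → 6 h 39 min
Wed: 6:16 AM–10:57 AM = 4 h 41 min; less 30 min break → 4 h 11 min
Thu: 8:17 AM–1:00 PM = 4 h 43 min; less 30 min break → 4 h 13 min
Mon reg 4 h 25 min / OT 0 h 0 min; Tue reg 6 h 39 min / OT 0 h 0 min; Wed reg 4 h 11 min / OT 0 h 0 min; Thu reg 4 h 13 min / OT 0 h 0 min.
Totals: regular 19 h 28 min, overtime 0 h 0 min.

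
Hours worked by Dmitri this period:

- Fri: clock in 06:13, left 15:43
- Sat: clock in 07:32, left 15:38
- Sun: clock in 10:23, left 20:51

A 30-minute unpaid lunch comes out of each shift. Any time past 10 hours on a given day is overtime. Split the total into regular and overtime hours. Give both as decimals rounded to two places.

Regular 26.57 hours, overtime 0.00 hours

Fri: 06:13–15:43 = 9 h 30 min; less 30 min break → 9 h 0 min
Sat: 07:32–15:38 = 8 h 6 min; less 30 min break → 7 h 36 min
Sun: 10:23–20:51 = 10 h 28 min; less 30 min break → 9 h 58 min
Fri reg 9 h 0 min / OT 0 h 0 min; Sat reg 7 h 36 min / OT 0 h 0 min; Sun reg 9 h 58 min / OT 0 h 0 min.
Totals: regular 26 h 34 min, overtime 0 h 0 min.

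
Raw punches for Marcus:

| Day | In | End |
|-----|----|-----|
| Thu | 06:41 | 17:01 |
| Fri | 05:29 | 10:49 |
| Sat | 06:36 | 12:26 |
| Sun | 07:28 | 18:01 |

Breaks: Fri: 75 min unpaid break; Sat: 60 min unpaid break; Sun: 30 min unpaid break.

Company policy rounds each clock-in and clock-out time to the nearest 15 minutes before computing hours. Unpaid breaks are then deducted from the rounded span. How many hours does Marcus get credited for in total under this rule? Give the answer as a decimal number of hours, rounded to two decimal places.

29.25 hours

Thu: in 06:41→06:45, out 17:01→17:00; 10 h 15 min
Fri: in 05:29→05:30, out 10:49→10:45; 5 h 15 min − 75 min = 4 h 0 min
Sat: in 06:36→06:30, out 12:26→12:30; 6 h 0 min − 60 min = 5 h 0 min
Sun: in 07:28→07:30, out 18:01→18:00; 10 h 30 min − 30 min = 10 h 0 min
Total credited: 29 h 15 min.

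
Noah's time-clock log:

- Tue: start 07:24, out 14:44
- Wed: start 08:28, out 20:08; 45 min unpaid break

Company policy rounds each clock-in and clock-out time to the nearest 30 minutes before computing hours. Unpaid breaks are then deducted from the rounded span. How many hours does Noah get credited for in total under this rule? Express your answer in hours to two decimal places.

17.75 hours

Tue: in 07:24→07:30, out 14:44→14:30; 7 h 0 min
Wed: in 08:28→08:30, out 20:08→20:00; 11 h 30 min − 45 min = 10 h 45 min
Total credited: 17 h 45 min.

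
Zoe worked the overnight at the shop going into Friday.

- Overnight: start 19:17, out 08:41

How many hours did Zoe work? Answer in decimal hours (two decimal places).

13.40 hours

Overnight: 19:17 → midnight = 4 h 43 min; midnight → 08:41 = 8 h 41 min; span 13 h 24 min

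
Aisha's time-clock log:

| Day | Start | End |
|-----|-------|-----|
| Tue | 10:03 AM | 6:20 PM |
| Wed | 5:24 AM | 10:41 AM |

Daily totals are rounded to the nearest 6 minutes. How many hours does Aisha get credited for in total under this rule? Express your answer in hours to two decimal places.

13.60 hours

Tue: 10:03 AM–6:20 PM = 8 h 17 min → rounds to 8 h 18 min
Wed: 5:24 AM–10:41 AM = 5 h 17 min → rounds to 5 h 18 min
Total credited: 13 h 36 min.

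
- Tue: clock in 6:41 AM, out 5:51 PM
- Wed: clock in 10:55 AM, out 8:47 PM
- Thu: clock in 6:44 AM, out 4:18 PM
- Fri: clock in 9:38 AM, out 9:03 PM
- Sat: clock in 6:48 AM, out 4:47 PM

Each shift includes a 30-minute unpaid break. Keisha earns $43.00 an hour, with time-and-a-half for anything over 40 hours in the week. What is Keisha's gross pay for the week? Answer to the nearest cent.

$2332.75

Tue: 6:41 AM–5:51 PM = 11 h 10 min; less 30 min break → 10 h 40 min
Wed: 10:55 AM–8:47 PM = 9 h 52 min; less 30 min break → 9 h 22 min
Thu: 6:44 AM–4:18 PM = 9 h 34 min; less 30 min break → 9 h 4 min
Fri: 9:38 AM–9:03 PM = 11 h 25 min; less 30 min break → 10 h 55 min
Sat: 6:48 AM–4:47 PM = 9 h 59 min; less 30 min break → 9 h 29 min
Total worked: 49 h 30 min = 2970 min.
Regular 40 h 0 min = 2400 min at $43.00/h; overtime 9 h 30 min = 570 min at $64.50/h.
Pay = (2400 × $43.00 + 570 × $64.50) ÷ 60 = $2332.75.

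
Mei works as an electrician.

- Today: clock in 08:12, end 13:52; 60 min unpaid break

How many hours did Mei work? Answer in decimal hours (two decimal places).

Today: 08:12–13:52 = 5 h 40 min; less 60 min break → 4 h 40 min

4.67 hours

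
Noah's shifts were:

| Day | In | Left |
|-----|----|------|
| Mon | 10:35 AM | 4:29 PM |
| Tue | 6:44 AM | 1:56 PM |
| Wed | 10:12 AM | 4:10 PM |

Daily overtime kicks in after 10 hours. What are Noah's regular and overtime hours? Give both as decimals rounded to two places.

Mon: 10:35 AM–4:29 PM = 5 h 54 min
Tue: 6:44 AM–1:56 PM = 7 h 12 min
Wed: 10:12 AM–4:10 PM = 5 h 58 min
Mon reg 5 h 54 min / OT 0 h 0 min; Tue reg 7 h 12 min / OT 0 h 0 min; Wed reg 5 h 58 min / OT 0 h 0 min.
Totals: regular 19 h 4 min, overtime 0 h 0 min.

Regular 19.07 hours, overtime 0.00 hours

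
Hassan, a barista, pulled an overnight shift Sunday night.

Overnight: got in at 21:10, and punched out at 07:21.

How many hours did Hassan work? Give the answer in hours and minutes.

Overnight: 21:10 → midnight = 2 h 50 min; midnight → 07:21 = 7 h 21 min; span 10 h 11 min

10 h 11 min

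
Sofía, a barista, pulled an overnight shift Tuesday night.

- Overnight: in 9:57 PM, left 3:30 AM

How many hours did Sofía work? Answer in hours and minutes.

Overnight: 9:57 PM → midnight = 2 h 3 min; midnight → 3:30 AM = 3 h 30 min; span 5 h 33 min

5 h 33 min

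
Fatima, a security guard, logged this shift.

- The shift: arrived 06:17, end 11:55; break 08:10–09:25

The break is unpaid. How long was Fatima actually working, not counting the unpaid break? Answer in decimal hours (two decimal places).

4.38 hours

The shift: 06:17–11:55 = 5 h 38 min; less 75 min break → 4 h 23 min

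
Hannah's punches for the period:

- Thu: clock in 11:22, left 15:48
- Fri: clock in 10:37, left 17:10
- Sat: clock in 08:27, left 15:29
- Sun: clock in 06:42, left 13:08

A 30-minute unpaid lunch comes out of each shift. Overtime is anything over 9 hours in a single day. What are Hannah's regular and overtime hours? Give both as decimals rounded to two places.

Thu: 11:22–15:48 = 4 h 26 min; less 30 min break → 3 h 56 min
Fri: 10:37–17:10 = 6 h 33 min; less 30 min break → 6 h 3 min
Sat: 08:27–15:29 = 7 h 2 min; less 30 min break → 6 h 32 min
Sun: 06:42–13:08 = 6 h 26 min; less 30 min break → 5 h 56 min
Thu reg 3 h 56 min / OT 0 h 0 min; Fri reg 6 h 3 min / OT 0 h 0 min; Sat reg 6 h 32 min / OT 0 h 0 min; Sun reg 5 h 56 min / OT 0 h 0 min.
Totals: regular 22 h 27 min, overtime 0 h 0 min.

Regular 22.45 hours, overtime 0.00 hours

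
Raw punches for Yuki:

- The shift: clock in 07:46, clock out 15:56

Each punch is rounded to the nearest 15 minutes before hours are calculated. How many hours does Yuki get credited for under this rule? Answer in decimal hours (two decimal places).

The shift: in 07:46→07:45, out 15:56→16:00; 8 h 15 min

8.25 hours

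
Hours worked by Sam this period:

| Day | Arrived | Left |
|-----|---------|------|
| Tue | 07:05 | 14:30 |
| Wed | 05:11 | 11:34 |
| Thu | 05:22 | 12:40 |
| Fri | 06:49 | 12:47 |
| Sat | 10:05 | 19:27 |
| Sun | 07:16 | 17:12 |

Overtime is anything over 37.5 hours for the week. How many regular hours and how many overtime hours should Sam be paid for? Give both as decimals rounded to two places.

Regular 37.50 hours, overtime 8.87 hours

Tue: 07:05–14:30 = 7 h 25 min
Wed: 05:11–11:34 = 6 h 23 min
Thu: 05:22–12:40 = 7 h 18 min
Fri: 06:49–12:47 = 5 h 58 min
Sat: 10:05–19:27 = 9 h 22 min
Sun: 07:16–17:12 = 9 h 56 min
Total worked: 46 h 22 min = 46.37 h.
Threshold 37.5 h → overtime 8 h 52 min, regular 37 h 30 min.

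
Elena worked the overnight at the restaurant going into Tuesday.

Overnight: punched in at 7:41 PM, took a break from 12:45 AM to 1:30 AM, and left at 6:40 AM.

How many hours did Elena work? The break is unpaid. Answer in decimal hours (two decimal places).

Overnight: 7:41 PM → midnight = 4 h 19 min; midnight → 6:40 AM = 6 h 40 min; span 10 h 59 min; less 45 min break → 10 h 14 min

10.23 hours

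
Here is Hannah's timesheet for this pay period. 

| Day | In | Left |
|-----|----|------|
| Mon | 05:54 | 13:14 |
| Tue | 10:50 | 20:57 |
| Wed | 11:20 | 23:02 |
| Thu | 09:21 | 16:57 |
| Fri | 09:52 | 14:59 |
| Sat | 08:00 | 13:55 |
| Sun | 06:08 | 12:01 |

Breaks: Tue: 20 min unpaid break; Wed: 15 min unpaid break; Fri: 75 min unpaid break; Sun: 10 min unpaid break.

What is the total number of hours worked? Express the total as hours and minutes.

Mon: 05:54–13:14 = 7 h 20 min
Tue: 10:50–20:57 = 10 h 7 min; less 20 min break → 9 h 47 min
Wed: 11:20–23:02 = 11 h 42 min; less 15 min break → 11 h 27 min
Thu: 09:21–16:57 = 7 h 36 min
Fri: 09:52–14:59 = 5 h 7 min; less 75 min break → 3 h 52 min
Sat: 08:00–13:55 = 5 h 55 min
Sun: 06:08–12:01 = 5 h 53 min; less 10 min break → 5 h 43 min
Total: 7 h 20 min + 9 h 47 min + 11 h 27 min + 7 h 36 min + 3 h 52 min + 5 h 55 min + 5 h 43 min = 51 h 40 min.

51 h 40 min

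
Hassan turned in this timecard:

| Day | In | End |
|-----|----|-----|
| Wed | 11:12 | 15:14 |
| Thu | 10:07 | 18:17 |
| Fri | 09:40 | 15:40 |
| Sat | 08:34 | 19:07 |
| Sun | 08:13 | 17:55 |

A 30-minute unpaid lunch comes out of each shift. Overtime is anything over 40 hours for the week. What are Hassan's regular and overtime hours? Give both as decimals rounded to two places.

Regular 35.95 hours, overtime 0.00 hours

Wed: 11:12–15:14 = 4 h 2 min; less 30 min break → 3 h 32 min
Thu: 10:07–18:17 = 8 h 10 min; less 30 min break → 7 h 40 min
Fri: 09:40–15:40 = 6 h 0 min; less 30 min break → 5 h 30 min
Sat: 08:34–19:07 = 10 h 33 min; less 30 min break → 10 h 3 min
Sun: 08:13–17:55 = 9 h 42 min; less 30 min break → 9 h 12 min
Total worked: 35 h 57 min = 35.95 h.
Threshold 40 h → overtime 0 h 0 min, regular 35 h 57 min.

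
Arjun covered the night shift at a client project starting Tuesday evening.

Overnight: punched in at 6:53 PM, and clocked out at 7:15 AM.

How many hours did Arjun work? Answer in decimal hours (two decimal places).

12.37 hours

Overnight: 6:53 PM → midnight = 5 h 7 min; midnight → 7:15 AM = 7 h 15 min; span 12 h 22 min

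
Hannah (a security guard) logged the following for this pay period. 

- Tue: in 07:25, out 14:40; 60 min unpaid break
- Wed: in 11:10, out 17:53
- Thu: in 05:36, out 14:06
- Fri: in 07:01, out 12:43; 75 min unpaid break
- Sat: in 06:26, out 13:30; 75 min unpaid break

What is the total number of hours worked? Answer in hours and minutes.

31 h 44 min

Tue: 07:25–14:40 = 7 h 15 min; less 60 min break → 6 h 15 min
Wed: 11:10–17:53 = 6 h 43 min
Thu: 05:36–14:06 = 8 h 30 min
Fri: 07:01–12:43 = 5 h 42 min; less 75 min break → 4 h 27 min
Sat: 06:26–13:30 = 7 h 4 min; less 75 min break → 5 h 49 min
Total: 6 h 15 min + 6 h 43 min + 8 h 30 min + 4 h 27 min + 5 h 49 min = 31 h 44 min.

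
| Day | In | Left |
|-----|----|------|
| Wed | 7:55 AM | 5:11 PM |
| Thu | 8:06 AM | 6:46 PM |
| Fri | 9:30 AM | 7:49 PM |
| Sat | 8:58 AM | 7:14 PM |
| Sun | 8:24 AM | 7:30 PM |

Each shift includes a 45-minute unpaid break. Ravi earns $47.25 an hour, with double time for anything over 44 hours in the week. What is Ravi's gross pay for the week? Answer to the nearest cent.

Wed: 7:55 AM–5:11 PM = 9 h 16 min; less 45 min break → 8 h 31 min
Thu: 8:06 AM–6:46 PM = 10 h 40 min; less 45 min break → 9 h 55 min
Fri: 9:30 AM–7:49 PM = 10 h 19 min; less 45 min break → 9 h 34 min
Sat: 8:58 AM–7:14 PM = 10 h 16 min; less 45 min break → 9 h 31 min
Sun: 8:24 AM–7:30 PM = 11 h 6 min; less 45 min break → 10 h 21 min
Total worked: 47 h 52 min = 2872 min.
Regular 44 h 0 min = 2640 min at $47.25/h; overtime 3 h 52 min = 232 min at $94.50/h.
Pay = (2640 × $47.25 + 232 × $94.50) ÷ 60 = $2444.40.

$2444.40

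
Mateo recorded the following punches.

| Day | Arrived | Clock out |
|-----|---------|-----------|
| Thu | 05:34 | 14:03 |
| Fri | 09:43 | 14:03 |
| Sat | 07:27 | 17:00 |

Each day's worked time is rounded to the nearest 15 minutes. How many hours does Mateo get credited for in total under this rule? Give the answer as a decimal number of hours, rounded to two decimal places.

Thu: 05:34–14:03 = 8 h 29 min → rounds to 8 h 30 min
Fri: 09:43–14:03 = 4 h 20 min → rounds to 4 h 15 min
Sat: 07:27–17:00 = 9 h 33 min → rounds to 9 h 30 min
Total credited: 22 h 15 min.

22.25 hours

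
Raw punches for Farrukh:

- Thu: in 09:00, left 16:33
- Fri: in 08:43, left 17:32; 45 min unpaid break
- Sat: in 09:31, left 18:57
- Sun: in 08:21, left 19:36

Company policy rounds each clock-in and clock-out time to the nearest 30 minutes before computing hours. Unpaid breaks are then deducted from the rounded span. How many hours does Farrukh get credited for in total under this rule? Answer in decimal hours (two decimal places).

36.25 hours

Thu: in 09:00→09:00, out 16:33→16:30; 7 h 30 min
Fri: in 08:43→08:30, out 17:32→17:30; 9 h 0 min − 45 min = 8 h 15 min
Sat: in 09:31→09:30, out 18:57→19:00; 9 h 30 min
Sun: in 08:21→08:30, out 19:36→19:30; 11 h 0 min
Total credited: 36 h 15 min.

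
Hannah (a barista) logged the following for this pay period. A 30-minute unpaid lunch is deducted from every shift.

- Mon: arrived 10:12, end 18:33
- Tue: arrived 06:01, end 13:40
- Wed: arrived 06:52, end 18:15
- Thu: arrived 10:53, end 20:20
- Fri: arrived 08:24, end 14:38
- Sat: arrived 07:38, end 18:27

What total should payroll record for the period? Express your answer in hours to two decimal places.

50.88 hours

Mon: 10:12–18:33 = 8 h 21 min; less 30 min break → 7 h 51 min
Tue: 06:01–13:40 = 7 h 39 min; less 30 min break → 7 h 9 min
Wed: 06:52–18:15 = 11 h 23 min; less 30 min break → 10 h 53 min
Thu: 10:53–20:20 = 9 h 27 min; less 30 min break → 8 h 57 min
Fri: 08:24–14:38 = 6 h 14 min; less 30 min break → 5 h 44 min
Sat: 07:38–18:27 = 10 h 49 min; less 30 min break → 10 h 19 min
Total: 7 h 51 min + 7 h 9 min + 10 h 53 min + 8 h 57 min + 5 h 44 min + 10 h 19 min = 50 h 53 min.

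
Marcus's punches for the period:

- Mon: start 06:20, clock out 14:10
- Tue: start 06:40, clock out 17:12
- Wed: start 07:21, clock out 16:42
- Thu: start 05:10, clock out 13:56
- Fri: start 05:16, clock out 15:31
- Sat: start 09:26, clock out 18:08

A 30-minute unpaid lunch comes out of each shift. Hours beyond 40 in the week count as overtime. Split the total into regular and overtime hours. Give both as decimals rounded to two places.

Regular 40.00 hours, overtime 12.43 hours

Mon: 06:20–14:10 = 7 h 50 min; less 30 min break → 7 h 20 min
Tue: 06:40–17:12 = 10 h 32 min; less 30 min break → 10 h 2 min
Wed: 07:21–16:42 = 9 h 21 min; less 30 min break → 8 h 51 min
Thu: 05:10–13:56 = 8 h 46 min; less 30 min break → 8 h 16 min
Fri: 05:16–15:31 = 10 h 15 min; less 30 min break → 9 h 45 min
Sat: 09:26–18:08 = 8 h 42 min; less 30 min break → 8 h 12 min
Total worked: 52 h 26 min = 52.43 h.
Threshold 40 h → overtime 12 h 26 min, regular 40 h 0 min.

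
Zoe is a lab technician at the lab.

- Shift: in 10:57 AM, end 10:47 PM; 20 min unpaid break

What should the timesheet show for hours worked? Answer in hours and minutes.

11 h 30 min

Shift: 10:57 AM–10:47 PM = 11 h 50 min; less 20 min break → 11 h 30 min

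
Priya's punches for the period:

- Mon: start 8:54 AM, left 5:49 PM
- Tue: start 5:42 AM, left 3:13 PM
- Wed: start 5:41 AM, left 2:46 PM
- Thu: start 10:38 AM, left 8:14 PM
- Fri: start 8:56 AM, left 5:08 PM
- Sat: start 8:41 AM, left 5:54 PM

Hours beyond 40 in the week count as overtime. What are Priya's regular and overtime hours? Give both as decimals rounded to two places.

Regular 40.00 hours, overtime 14.53 hours

Mon: 8:54 AM–5:49 PM = 8 h 55 min
Tue: 5:42 AM–3:13 PM = 9 h 31 min
Wed: 5:41 AM–2:46 PM = 9 h 5 min
Thu: 10:38 AM–8:14 PM = 9 h 36 min
Fri: 8:56 AM–5:08 PM = 8 h 12 min
Sat: 8:41 AM–5:54 PM = 9 h 13 min
Total worked: 54 h 32 min = 54.53 h.
Threshold 40 h → overtime 14 h 32 min, regular 40 h 0 min.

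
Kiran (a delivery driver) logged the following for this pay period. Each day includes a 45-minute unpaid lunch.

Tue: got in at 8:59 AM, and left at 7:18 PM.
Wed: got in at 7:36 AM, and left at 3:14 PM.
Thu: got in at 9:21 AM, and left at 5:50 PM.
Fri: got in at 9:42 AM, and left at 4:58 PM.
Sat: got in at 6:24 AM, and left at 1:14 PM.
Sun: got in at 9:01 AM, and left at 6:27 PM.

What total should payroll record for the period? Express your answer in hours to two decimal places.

45.47 hours

Tue: 8:59 AM–7:18 PM = 10 h 19 min; less 45 min break → 9 h 34 min
Wed: 7:36 AM–3:14 PM = 7 h 38 min; less 45 min break → 6 h 53 min
Thu: 9:21 AM–5:50 PM = 8 h 29 min; less 45 min break → 7 h 44 min
Fri: 9:42 AM–4:58 PM = 7 h 16 min; less 45 min break → 6 h 31 min
Sat: 6:24 AM–1:14 PM = 6 h 50 min; less 45 min break → 6 h 5 min
Sun: 9:01 AM–6:27 PM = 9 h 26 min; less 45 min break → 8 h 41 min
Total: 9 h 34 min + 6 h 53 min + 7 h 44 min + 6 h 31 min + 6 h 5 min + 8 h 41 min = 45 h 28 min.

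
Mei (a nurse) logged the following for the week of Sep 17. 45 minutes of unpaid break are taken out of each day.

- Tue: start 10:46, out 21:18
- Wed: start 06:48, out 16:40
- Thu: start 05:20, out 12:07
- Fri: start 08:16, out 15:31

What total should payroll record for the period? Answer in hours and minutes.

Tue: 10:46–21:18 = 10 h 32 min; less 45 min break → 9 h 47 min
Wed: 06:48–16:40 = 9 h 52 min; less 45 min break → 9 h 7 min
Thu: 05:20–12:07 = 6 h 47 min; less 45 min break → 6 h 2 min
Fri: 08:16–15:31 = 7 h 15 min; less 45 min break → 6 h 30 min
Total: 9 h 47 min + 9 h 7 min + 6 h 2 min + 6 h 30 min = 31 h 26 min.

31 h 26 min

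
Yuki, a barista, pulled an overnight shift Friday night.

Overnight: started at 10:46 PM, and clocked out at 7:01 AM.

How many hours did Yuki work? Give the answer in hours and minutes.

8 h 15 min

Overnight: 10:46 PM → midnight = 1 h 14 min; midnight → 7:01 AM = 7 h 1 min; span 8 h 15 min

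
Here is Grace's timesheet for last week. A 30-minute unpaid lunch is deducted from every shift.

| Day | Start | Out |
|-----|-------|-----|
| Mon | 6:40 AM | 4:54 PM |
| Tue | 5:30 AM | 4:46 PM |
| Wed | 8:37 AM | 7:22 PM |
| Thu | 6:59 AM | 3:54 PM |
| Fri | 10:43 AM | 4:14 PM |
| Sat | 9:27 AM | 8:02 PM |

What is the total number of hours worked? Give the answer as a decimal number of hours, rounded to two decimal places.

Mon: 6:40 AM–4:54 PM = 10 h 14 min; less 30 min break → 9 h 44 min
Tue: 5:30 AM–4:46 PM = 11 h 16 min; less 30 min break → 10 h 46 min
Wed: 8:37 AM–7:22 PM = 10 h 45 min; less 30 min break → 10 h 15 min
Thu: 6:59 AM–3:54 PM = 8 h 55 min; less 30 min break → 8 h 25 min
Fri: 10:43 AM–4:14 PM = 5 h 31 min; less 30 min break → 5 h 1 min
Sat: 9:27 AM–8:02 PM = 10 h 35 min; less 30 min break → 10 h 5 min
Total: 9 h 44 min + 10 h 46 min + 10 h 15 min + 8 h 25 min + 5 h 1 min + 10 h 5 min = 54 h 16 min.

54.27 hours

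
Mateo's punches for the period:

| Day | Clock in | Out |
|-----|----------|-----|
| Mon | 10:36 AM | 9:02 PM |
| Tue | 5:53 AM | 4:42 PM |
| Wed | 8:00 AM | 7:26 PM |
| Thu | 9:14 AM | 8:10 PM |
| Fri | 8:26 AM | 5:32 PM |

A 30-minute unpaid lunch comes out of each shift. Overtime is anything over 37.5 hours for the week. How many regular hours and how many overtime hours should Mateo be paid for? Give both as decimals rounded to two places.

Mon: 10:36 AM–9:02 PM = 10 h 26 min; less 30 min break → 9 h 56 min
Tue: 5:53 AM–4:42 PM = 10 h 49 min; less 30 min break → 10 h 19 min
Wed: 8:00 AM–7:26 PM = 11 h 26 min; less 30 min break → 10 h 56 min
Thu: 9:14 AM–8:10 PM = 10 h 56 min; less 30 min break → 10 h 26 min
Fri: 8:26 AM–5:32 PM = 9 h 6 min; less 30 min break → 8 h 36 min
Total worked: 50 h 13 min = 50.22 h.
Threshold 37.5 h → overtime 12 h 43 min, regular 37 h 30 min.

Regular 37.50 hours, overtime 12.72 hours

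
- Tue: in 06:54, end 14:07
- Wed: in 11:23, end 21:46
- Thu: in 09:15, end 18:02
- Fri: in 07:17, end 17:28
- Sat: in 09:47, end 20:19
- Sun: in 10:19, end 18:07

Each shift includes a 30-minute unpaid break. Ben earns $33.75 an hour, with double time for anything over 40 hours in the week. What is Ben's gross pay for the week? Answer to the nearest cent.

Tue: 06:54–14:07 = 7 h 13 min; less 30 min break → 6 h 43 min
Wed: 11:23–21:46 = 10 h 23 min; less 30 min break → 9 h 53 min
Thu: 09:15–18:02 = 8 h 47 min; less 30 min break → 8 h 17 min
Fri: 07:17–17:28 = 10 h 11 min; less 30 min break → 9 h 41 min
Sat: 09:47–20:19 = 10 h 32 min; less 30 min break → 10 h 2 min
Sun: 10:19–18:07 = 7 h 48 min; less 30 min break → 7 h 18 min
Total worked: 51 h 54 min = 3114 min.
Regular 40 h 0 min = 2400 min at $33.75/h; overtime 11 h 54 min = 714 min at $67.50/h.
Pay = (2400 × $33.75 + 714 × $67.50) ÷ 60 = $2153.25.

$2153.25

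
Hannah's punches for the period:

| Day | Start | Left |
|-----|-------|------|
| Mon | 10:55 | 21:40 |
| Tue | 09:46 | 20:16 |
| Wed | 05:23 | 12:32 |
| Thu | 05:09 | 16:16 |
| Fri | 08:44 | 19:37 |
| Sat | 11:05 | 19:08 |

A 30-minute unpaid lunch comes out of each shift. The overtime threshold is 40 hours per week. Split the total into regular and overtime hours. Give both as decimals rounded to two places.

Regular 40.00 hours, overtime 15.45 hours

Mon: 10:55–21:40 = 10 h 45 min; less 30 min break → 10 h 15 min
Tue: 09:46–20:16 = 10 h 30 min; less 30 min break → 10 h 0 min
Wed: 05:23–12:32 = 7 h 9 min; less 30 min break → 6 h 39 min
Thu: 05:09–16:16 = 11 h 7 min; less 30 min break → 10 h 37 min
Fri: 08:44–19:37 = 10 h 53 min; less 30 min break → 10 h 23 min
Sat: 11:05–19:08 = 8 h 3 min; less 30 min break → 7 h 33 min
Total worked: 55 h 27 min = 55.45 h.
Threshold 40 h → overtime 15 h 27 min, regular 40 h 0 min.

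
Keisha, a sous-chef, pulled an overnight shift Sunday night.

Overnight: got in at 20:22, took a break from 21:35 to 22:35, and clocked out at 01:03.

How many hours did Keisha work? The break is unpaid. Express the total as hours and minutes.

3 h 41 min

Overnight: 20:22 → midnight = 3 h 38 min; midnight → 01:03 = 1 h 3 min; span 4 h 41 min; less 60 min break → 3 h 41 min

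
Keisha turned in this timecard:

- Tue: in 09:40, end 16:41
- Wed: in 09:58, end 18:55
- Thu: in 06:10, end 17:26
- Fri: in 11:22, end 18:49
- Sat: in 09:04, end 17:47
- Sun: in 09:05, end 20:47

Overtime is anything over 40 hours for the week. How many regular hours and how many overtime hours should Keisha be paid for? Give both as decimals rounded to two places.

Regular 40.00 hours, overtime 15.10 hours

Tue: 09:40–16:41 = 7 h 1 min
Wed: 09:58–18:55 = 8 h 57 min
Thu: 06:10–17:26 = 11 h 16 min
Fri: 11:22–18:49 = 7 h 27 min
Sat: 09:04–17:47 = 8 h 43 min
Sun: 09:05–20:47 = 11 h 42 min
Total worked: 55 h 6 min = 55.10 h.
Threshold 40 h → overtime 15 h 6 min, regular 40 h 0 min.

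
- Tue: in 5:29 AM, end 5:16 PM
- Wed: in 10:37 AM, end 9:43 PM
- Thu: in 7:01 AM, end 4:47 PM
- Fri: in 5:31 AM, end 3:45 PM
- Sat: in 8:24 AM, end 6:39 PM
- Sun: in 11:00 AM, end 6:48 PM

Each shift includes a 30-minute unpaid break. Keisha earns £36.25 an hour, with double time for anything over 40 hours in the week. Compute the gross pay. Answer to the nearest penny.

Tue: 5:29 AM–5:16 PM = 11 h 47 min; less 30 min break → 11 h 17 min
Wed: 10:37 AM–9:43 PM = 11 h 6 min; less 30 min break → 10 h 36 min
Thu: 7:01 AM–4:47 PM = 9 h 46 min; less 30 min break → 9 h 16 min
Fri: 5:31 AM–3:45 PM = 10 h 14 min; less 30 min break → 9 h 44 min
Sat: 8:24 AM–6:39 PM = 10 h 15 min; less 30 min break → 9 h 45 min
Sun: 11:00 AM–6:48 PM = 7 h 48 min; less 30 min break → 7 h 18 min
Total worked: 57 h 56 min = 3476 min.
Regular 40 h 0 min = 2400 min at £36.25/h; overtime 17 h 56 min = 1076 min at £72.50/h.
Pay = (2400 × £36.25 + 1076 × £72.50) ÷ 60 = £2750.17.

£2750.17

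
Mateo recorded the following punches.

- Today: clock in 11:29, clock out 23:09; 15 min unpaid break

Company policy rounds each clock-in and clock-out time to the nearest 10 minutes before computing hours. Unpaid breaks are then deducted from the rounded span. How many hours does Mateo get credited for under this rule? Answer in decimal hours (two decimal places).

Today: in 11:29→11:30, out 23:09→23:10; 11 h 40 min − 15 min = 11 h 25 min

11.42 hours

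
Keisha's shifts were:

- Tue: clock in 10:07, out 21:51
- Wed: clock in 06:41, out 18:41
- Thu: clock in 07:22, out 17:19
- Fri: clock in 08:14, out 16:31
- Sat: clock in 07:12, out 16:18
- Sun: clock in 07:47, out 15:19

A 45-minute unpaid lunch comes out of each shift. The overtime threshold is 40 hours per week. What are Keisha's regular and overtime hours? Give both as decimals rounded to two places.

Regular 40.00 hours, overtime 14.10 hours

Tue: 10:07–21:51 = 11 h 44 min; less 45 min break → 10 h 59 min
Wed: 06:41–18:41 = 12 h 0 min; less 45 min break → 11 h 15 min
Thu: 07:22–17:19 = 9 h 57 min; less 45 min break → 9 h 12 min
Fri: 08:14–16:31 = 8 h 17 min; less 45 min break → 7 h 32 min
Sat: 07:12–16:18 = 9 h 6 min; less 45 min break → 8 h 21 min
Sun: 07:47–15:19 = 7 h 32 min; less 45 min break → 6 h 47 min
Total worked: 54 h 6 min = 54.10 h.
Threshold 40 h → overtime 14 h 6 min, regular 40 h 0 min.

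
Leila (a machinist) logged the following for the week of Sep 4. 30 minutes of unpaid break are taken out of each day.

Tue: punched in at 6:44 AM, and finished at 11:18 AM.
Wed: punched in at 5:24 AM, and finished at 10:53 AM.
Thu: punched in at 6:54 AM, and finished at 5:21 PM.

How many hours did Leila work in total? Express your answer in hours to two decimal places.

Tue: 6:44 AM–11:18 AM = 4 h 34 min; less 30 min break → 4 h 4 min
Wed: 5:24 AM–10:53 AM = 5 h 29 min; less 30 min break → 4 h 59 min
Thu: 6:54 AM–5:21 PM = 10 h 27 min; less 30 min break → 9 h 57 min
Total: 4 h 4 min + 4 h 59 min + 9 h 57 min = 19 h 0 min.

19.00 hours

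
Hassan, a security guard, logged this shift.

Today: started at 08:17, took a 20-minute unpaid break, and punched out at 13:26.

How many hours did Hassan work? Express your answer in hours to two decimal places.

4.82 hours

Today: 08:17–13:26 = 5 h 9 min; less 20 min break → 4 h 49 min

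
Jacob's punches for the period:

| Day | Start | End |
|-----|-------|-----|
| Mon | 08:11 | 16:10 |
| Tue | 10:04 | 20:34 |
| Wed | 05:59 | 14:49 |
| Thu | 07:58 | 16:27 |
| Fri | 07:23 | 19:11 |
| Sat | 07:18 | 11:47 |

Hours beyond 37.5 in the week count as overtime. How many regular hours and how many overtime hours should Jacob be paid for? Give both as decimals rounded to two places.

Mon: 08:11–16:10 = 7 h 59 min
Tue: 10:04–20:34 = 10 h 30 min
Wed: 05:59–14:49 = 8 h 50 min
Thu: 07:58–16:27 = 8 h 29 min
Fri: 07:23–19:11 = 11 h 48 min
Sat: 07:18–11:47 = 4 h 29 min
Total worked: 52 h 5 min = 52.08 h.
Threshold 37.5 h → overtime 14 h 35 min, regular 37 h 30 min.

Regular 37.50 hours, overtime 14.58 hours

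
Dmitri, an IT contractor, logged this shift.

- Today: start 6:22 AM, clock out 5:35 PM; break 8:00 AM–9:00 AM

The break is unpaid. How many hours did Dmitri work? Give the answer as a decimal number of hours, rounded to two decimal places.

10.22 hours

Today: 6:22 AM–5:35 PM = 11 h 13 min; less 60 min break → 10 h 13 min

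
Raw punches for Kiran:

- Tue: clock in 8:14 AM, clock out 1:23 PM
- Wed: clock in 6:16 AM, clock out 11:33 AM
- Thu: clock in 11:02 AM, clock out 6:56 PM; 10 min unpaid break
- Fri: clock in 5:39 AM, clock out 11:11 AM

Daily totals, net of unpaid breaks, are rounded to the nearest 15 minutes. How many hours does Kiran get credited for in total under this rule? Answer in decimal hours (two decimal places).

Tue: 8:14 AM–1:23 PM = 5 h 9 min → rounds to 5 h 15 min
Wed: 6:16 AM–11:33 AM = 5 h 17 min → rounds to 5 h 15 min
Thu: 11:02 AM–6:56 PM = 7 h 54 min − 10 min = 7 h 44 min → rounds to 7 h 45 min
Fri: 5:39 AM–11:11 AM = 5 h 32 min → rounds to 5 h 30 min
Total credited: 23 h 45 min.

23.75 hours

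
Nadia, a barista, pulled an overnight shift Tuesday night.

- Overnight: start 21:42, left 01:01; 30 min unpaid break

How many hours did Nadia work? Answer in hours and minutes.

Overnight: 21:42 → midnight = 2 h 18 min; midnight → 01:01 = 1 h 1 min; span 3 h 19 min; less 30 min break → 2 h 49 min

2 h 49 min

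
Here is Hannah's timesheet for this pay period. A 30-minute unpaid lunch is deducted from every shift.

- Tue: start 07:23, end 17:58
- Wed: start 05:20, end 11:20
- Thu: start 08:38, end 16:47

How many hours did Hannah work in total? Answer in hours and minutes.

Tue: 07:23–17:58 = 10 h 35 min; less 30 min break → 10 h 5 min
Wed: 05:20–11:20 = 6 h 0 min; less 30 min break → 5 h 30 min
Thu: 08:38–16:47 = 8 h 9 min; less 30 min break → 7 h 39 min
Total: 10 h 5 min + 5 h 30 min + 7 h 39 min = 23 h 14 min.

23 h 14 min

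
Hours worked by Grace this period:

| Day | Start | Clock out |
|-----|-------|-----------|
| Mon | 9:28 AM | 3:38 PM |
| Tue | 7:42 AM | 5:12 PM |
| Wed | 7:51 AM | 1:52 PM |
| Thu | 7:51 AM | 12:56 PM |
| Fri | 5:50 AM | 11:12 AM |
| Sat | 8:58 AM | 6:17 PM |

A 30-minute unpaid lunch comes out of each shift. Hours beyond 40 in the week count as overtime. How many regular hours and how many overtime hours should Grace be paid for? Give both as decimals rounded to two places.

Mon: 9:28 AM–3:38 PM = 6 h 10 min; less 30 min break → 5 h 40 min
Tue: 7:42 AM–5:12 PM = 9 h 30 min; less 30 min break → 9 h 0 min
Wed: 7:51 AM–1:52 PM = 6 h 1 min; less 30 min break → 5 h 31 min
Thu: 7:51 AM–12:56 PM = 5 h 5 min; less 30 min break → 4 h 35 min
Fri: 5:50 AM–11:12 AM = 5 h 22 min; less 30 min break → 4 h 52 min
Sat: 8:58 AM–6:17 PM = 9 h 19 min; less 30 min break → 8 h 49 min
Total worked: 38 h 27 min = 38.45 h.
Threshold 40 h → overtime 0 h 0 min, regular 38 h 27 min.

Regular 38.45 hours, overtime 0.00 hours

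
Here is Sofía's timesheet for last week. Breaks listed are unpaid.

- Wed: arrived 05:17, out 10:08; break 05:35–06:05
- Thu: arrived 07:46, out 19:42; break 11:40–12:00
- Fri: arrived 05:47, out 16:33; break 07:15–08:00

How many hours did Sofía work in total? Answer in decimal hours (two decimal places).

25.97 hours

Wed: 05:17–10:08 = 4 h 51 min; less 30 min break → 4 h 21 min
Thu: 07:46–19:42 = 11 h 56 min; less 20 min break → 11 h 36 min
Fri: 05:47–16:33 = 10 h 46 min; less 45 min break → 10 h 1 min
Total: 4 h 21 min + 11 h 36 min + 10 h 1 min = 25 h 58 min.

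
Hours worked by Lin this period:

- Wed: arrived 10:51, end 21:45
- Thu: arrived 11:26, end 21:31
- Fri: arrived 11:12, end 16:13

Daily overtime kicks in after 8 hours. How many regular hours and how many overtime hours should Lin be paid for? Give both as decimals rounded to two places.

Wed: 10:51–21:45 = 10 h 54 min
Thu: 11:26–21:31 = 10 h 5 min
Fri: 11:12–16:13 = 5 h 1 min
Wed reg 8 h 0 min / OT 2 h 54 min; Thu reg 8 h 0 min / OT 2 h 5 min; Fri reg 5 h 1 min / OT 0 h 0 min.
Totals: regular 21 h 1 min, overtime 4 h 59 min.

Regular 21.02 hours, overtime 4.98 hours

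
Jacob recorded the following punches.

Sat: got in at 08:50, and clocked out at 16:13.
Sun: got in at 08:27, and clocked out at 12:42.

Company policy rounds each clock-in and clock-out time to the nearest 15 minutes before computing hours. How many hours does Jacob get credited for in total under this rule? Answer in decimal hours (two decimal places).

Sat: in 08:50→08:45, out 16:13→16:15; 7 h 30 min
Sun: in 08:27→08:30, out 12:42→12:45; 4 h 15 min
Total credited: 11 h 45 min.

11.75 hours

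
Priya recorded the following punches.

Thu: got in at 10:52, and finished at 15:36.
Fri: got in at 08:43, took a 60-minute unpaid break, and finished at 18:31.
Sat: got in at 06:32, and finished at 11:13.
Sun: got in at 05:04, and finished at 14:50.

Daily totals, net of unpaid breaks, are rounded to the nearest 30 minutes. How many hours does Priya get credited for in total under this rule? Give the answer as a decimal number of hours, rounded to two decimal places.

28.00 hours

Thu: 10:52–15:36 = 4 h 44 min → rounds to 4 h 30 min
Fri: 08:43–18:31 = 9 h 48 min − 60 min = 8 h 48 min → rounds to 9 h 0 min
Sat: 06:32–11:13 = 4 h 41 min → rounds to 4 h 30 min
Sun: 05:04–14:50 = 9 h 46 min → rounds to 10 h 0 min
Total credited: 28 h 0 min.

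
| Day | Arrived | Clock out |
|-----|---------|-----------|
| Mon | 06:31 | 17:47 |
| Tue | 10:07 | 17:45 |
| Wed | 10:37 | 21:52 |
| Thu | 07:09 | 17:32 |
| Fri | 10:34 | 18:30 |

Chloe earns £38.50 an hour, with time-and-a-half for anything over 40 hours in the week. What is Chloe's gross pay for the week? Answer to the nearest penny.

£2028.95

Mon: 06:31–17:47 = 11 h 16 min
Tue: 10:07–17:45 = 7 h 38 min
Wed: 10:37–21:52 = 11 h 15 min
Thu: 07:09–17:32 = 10 h 23 min
Fri: 10:34–18:30 = 7 h 56 min
Total worked: 48 h 28 min = 2908 min.
Regular 40 h 0 min = 2400 min at £38.50/h; overtime 8 h 28 min = 508 min at £57.75/h.
Pay = (2400 × £38.50 + 508 × £57.75) ÷ 60 = £2028.95.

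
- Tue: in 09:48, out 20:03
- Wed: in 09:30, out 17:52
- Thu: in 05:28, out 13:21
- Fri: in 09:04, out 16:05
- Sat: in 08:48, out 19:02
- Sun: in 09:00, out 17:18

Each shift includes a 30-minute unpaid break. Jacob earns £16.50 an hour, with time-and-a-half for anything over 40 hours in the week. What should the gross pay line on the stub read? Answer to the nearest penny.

£883.99

Tue: 09:48–20:03 = 10 h 15 min; less 30 min break → 9 h 45 min
Wed: 09:30–17:52 = 8 h 22 min; less 30 min break → 7 h 52 min
Thu: 05:28–13:21 = 7 h 53 min; less 30 min break → 7 h 23 min
Fri: 09:04–16:05 = 7 h 1 min; less 30 min break → 6 h 31 min
Sat: 08:48–19:02 = 10 h 14 min; less 30 min break → 9 h 44 min
Sun: 09:00–17:18 = 8 h 18 min; less 30 min break → 7 h 48 min
Total worked: 49 h 3 min = 2943 min.
Regular 40 h 0 min = 2400 min at £16.50/h; overtime 9 h 3 min = 543 min at £24.75/h.
Pay = (2400 × £16.50 + 543 × £24.75) ÷ 60 = £883.99.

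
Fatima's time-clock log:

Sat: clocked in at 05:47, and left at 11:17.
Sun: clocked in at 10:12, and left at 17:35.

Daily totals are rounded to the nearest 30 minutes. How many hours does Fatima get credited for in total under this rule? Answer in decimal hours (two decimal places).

Sat: 05:47–11:17 = 5 h 30 min → rounds to 5 h 30 min
Sun: 10:12–17:35 = 7 h 23 min → rounds to 7 h 30 min
Total credited: 13 h 0 min.

13.00 hours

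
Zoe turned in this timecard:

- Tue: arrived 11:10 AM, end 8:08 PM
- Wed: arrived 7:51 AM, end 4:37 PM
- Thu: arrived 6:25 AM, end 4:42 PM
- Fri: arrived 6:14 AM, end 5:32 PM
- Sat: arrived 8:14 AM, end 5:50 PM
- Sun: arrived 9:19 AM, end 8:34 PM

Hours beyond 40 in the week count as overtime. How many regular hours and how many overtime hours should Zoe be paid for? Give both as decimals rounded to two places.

Tue: 11:10 AM–8:08 PM = 8 h 58 min
Wed: 7:51 AM–4:37 PM = 8 h 46 min
Thu: 6:25 AM–4:42 PM = 10 h 17 min
Fri: 6:14 AM–5:32 PM = 11 h 18 min
Sat: 8:14 AM–5:50 PM = 9 h 36 min
Sun: 9:19 AM–8:34 PM = 11 h 15 min
Total worked: 60 h 10 min = 60.17 h.
Threshold 40 h → overtime 20 h 10 min, regular 40 h 0 min.

Regular 40.00 hours, overtime 20.17 hours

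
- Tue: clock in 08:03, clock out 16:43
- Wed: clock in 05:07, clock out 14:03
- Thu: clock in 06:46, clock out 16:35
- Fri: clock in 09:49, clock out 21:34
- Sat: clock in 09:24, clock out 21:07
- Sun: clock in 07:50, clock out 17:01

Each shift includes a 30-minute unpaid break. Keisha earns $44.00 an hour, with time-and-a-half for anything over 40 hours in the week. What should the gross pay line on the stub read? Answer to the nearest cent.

$2886.40

Tue: 08:03–16:43 = 8 h 40 min; less 30 min break → 8 h 10 min
Wed: 05:07–14:03 = 8 h 56 min; less 30 min break → 8 h 26 min
Thu: 06:46–16:35 = 9 h 49 min; less 30 min break → 9 h 19 min
Fri: 09:49–21:34 = 11 h 45 min; less 30 min break → 11 h 15 min
Sat: 09:24–21:07 = 11 h 43 min; less 30 min break → 11 h 13 min
Sun: 07:50–17:01 = 9 h 11 min; less 30 min break → 8 h 41 min
Total worked: 57 h 4 min = 3424 min.
Regular 40 h 0 min = 2400 min at $44.00/h; overtime 17 h 4 min = 1024 min at $66.00/h.
Pay = (2400 × $44.00 + 1024 × $66.00) ÷ 60 = $2886.40.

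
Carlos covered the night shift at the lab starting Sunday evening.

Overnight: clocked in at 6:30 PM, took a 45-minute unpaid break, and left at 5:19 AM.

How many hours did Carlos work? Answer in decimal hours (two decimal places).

Overnight: 6:30 PM → midnight = 5 h 30 min; midnight → 5:19 AM = 5 h 19 min; span 10 h 49 min; less 45 min break → 10 h 4 min

10.07 hours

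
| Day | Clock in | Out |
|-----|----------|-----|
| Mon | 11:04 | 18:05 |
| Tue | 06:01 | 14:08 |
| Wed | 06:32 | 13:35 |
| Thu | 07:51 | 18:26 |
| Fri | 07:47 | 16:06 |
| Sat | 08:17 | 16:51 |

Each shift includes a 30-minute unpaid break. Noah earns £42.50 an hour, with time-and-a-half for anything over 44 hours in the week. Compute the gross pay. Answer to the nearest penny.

£2038.94

Mon: 11:04–18:05 = 7 h 1 min; less 30 min break → 6 h 31 min
Tue: 06:01–14:08 = 8 h 7 min; less 30 min break → 7 h 37 min
Wed: 06:32–13:35 = 7 h 3 min; less 30 min break → 6 h 33 min
Thu: 07:51–18:26 = 10 h 35 min; less 30 min break → 10 h 5 min
Fri: 07:47–16:06 = 8 h 19 min; less 30 min break → 7 h 49 min
Sat: 08:17–16:51 = 8 h 34 min; less 30 min break → 8 h 4 min
Total worked: 46 h 39 min = 2799 min.
Regular 44 h 0 min = 2640 min at £42.50/h; overtime 2 h 39 min = 159 min at £63.75/h.
Pay = (2640 × £42.50 + 159 × £63.75) ÷ 60 = £2038.94.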